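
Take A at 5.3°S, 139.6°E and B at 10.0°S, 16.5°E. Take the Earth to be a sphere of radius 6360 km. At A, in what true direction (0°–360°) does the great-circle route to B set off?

254.9°

θ = atan2( sin Δλ·cos φ₂ ,  cos φ₁ sin φ₂ − sin φ₁ cos φ₂ cos Δλ )
  = atan2(-0.8250, -0.2226) = 254.90°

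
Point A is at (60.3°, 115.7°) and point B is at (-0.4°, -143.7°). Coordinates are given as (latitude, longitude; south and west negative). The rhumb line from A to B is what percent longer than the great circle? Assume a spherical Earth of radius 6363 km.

Great circle: σ = 1.6682 rad → d_gc = Rσ = 10614.5 km
Rhumb: Δφ = -1.0594, Δλ = +1.7558, Δψ = -1.3345, q = Δφ/Δψ = 0.7939 → d_rh = R√(Δφ²+q²Δλ²) = 11140.4 km
Excess = (11140.4 − 10614.5) / 10614.5 = 525.9 / 10614.5 = 4.955% ≈ 5.0%

5.0%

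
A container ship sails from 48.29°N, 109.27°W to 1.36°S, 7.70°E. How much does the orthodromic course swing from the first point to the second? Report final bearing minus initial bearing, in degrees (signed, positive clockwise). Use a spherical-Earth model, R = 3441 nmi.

Initial bearing θ₁ = atan2(sin Δλ cos φ₂, cos φ₁ sin φ₂ − sin φ₁ cos φ₂ cos Δλ) = 70.09°
Final bearing θ₂ = (initial bearing from the destination back to the start) + 180° = 141.26°
Δθ = θ₂ − θ₁ = +71.2°

+71.2°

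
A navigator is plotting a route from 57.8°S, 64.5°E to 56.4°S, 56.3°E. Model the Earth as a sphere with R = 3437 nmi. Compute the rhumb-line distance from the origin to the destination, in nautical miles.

Δψ = ln[tan(π/4+φ₂/2)/tan(π/4+φ₁/2)] = +0.0450;  Δφ = +0.0244 rad,  Δλ = -0.1431 rad
q = Δφ/Δψ = 0.5431
d = R·√(Δφ² + q²Δλ²) = 3437·0.08148 = 280 nmi

280 nmi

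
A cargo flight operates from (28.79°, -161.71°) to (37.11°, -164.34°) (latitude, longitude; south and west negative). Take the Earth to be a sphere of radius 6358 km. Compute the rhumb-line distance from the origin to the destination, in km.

Rhumb course C = atan2(Δλ, Δψ) with Δψ = ln[tan(π/4+φ₂/2)/tan(π/4+φ₁/2)] = +0.1733, Δλ = -0.0459 → C = 345.17°
d = R·|Δφ| / |cos C| = 6358·0.14521 / 0.96668 = 955 km

955 km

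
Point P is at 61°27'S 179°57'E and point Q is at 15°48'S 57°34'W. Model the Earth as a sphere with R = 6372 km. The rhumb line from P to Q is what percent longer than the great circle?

11.2%

Great circle: σ = 1.5786 rad → d_gc = Rσ = 10058.8 km
Rhumb: Δφ = +0.7967, Δλ = +2.1377, Δψ = +1.0894, q = Δφ/Δψ = 0.7314 → d_rh = R√(Δφ²+q²Δλ²) = 11181.4 km
Excess = (11181.4 − 10058.8) / 10058.8 = 1122.6 / 10058.8 = 11.16% ≈ 11.2%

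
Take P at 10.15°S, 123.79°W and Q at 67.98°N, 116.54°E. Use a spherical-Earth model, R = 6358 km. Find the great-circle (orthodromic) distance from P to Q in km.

12234 km

Haversine: a = sin²(Δφ/2)+cos φ₁ cos φ₂ sin²(Δλ/2) = 0.67303;  σ = 2·atan2(√a,√(1−a))
σ = 110.246° → d = Rσ = 6358·1.92416 = 12234 km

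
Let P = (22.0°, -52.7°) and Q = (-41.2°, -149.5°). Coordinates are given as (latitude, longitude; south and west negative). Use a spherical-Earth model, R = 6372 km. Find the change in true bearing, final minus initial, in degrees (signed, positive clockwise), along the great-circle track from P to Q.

+24.9°

Initial bearing θ₁ = atan2(sin Δλ cos φ₂, cos φ₁ sin φ₂ − sin φ₁ cos φ₂ cos Δλ) = 232.30°
Final bearing θ₂ = (initial bearing from the destination back to the start) + 180° = 257.18°
Δθ = θ₂ − θ₁ = +24.9°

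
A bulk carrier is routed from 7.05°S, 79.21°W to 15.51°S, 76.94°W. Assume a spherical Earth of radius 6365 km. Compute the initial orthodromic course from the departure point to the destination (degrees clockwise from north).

165.5°

θ = atan2( sin Δλ·cos φ₂ ,  cos φ₁ sin φ₂ − sin φ₁ cos φ₂ cos Δλ )
  = atan2(+0.0382, -0.1472) = 165.47°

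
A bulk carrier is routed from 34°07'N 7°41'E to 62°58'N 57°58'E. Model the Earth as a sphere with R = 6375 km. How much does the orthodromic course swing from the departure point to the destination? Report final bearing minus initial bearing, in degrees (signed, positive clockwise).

+39.9°

Initial bearing θ₁ = atan2(sin Δλ cos φ₂, cos φ₁ sin φ₂ − sin φ₁ cos φ₂ cos Δλ) = 31.32°
Final bearing θ₂ = (initial bearing from the destination back to the start) + 180° = 71.24°
Δθ = θ₂ − θ₁ = +39.9°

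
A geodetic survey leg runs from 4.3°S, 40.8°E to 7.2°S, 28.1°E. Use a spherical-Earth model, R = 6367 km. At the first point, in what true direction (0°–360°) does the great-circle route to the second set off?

256.5°

θ = atan2( sin Δλ·cos φ₂ ,  cos φ₁ sin φ₂ − sin φ₁ cos φ₂ cos Δλ )
  = atan2(-0.2181, -0.0524) = 256.49°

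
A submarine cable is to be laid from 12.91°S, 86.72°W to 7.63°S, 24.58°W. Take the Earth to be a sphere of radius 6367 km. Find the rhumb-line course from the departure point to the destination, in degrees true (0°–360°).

85.1°

Meridional parts: M(φ₁)=-0.2273, M(φ₂)=-0.1336 → ΔM = +0.0937;  Δλ = +1.0845 rad
tan C = Δλ / ΔM = +11.5760 → C = 85.06°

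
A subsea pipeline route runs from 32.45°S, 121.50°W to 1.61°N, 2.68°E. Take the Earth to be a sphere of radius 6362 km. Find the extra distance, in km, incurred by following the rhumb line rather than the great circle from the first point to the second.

357 km

Great circle: cos σ = sin φ₁ sin φ₂ + cos φ₁ cos φ₂ cos Δλ,  σ = 2.0817 rad → d_gc = 13243.8 km
Rhumb line: Δψ = +0.6274, q = Δφ/Δψ = 0.9475, d_rh = R√(Δφ²+q²Δλ²) = 13600.7 km
Excess = 13600.7 − 13243.8 = 356.9 ≈ 357 km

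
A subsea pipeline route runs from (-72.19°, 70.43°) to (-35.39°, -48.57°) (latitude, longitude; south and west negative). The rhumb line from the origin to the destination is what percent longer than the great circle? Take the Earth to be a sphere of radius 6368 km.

Great circle: σ = 1.1258 rad → d_gc = Rσ = 7168.8 km
Rhumb: Δφ = +0.6423, Δλ = -2.0769, Δψ = +1.1924, q = Δφ/Δψ = 0.5387 → d_rh = R√(Δφ²+q²Δλ²) = 8215.0 km
Excess = (8215.0 − 7168.8) / 7168.8 = 1046.2 / 7168.8 = 14.59% ≈ 14.6%

14.6%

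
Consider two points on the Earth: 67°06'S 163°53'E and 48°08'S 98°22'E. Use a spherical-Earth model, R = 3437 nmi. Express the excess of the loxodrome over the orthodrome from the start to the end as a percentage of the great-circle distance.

4.1%

Great circle: σ = 0.6540 rad → d_gc = Rσ = 2247.9 nmi
Rhumb: Δφ = +0.3310, Δλ = -1.1435, Δψ = +0.6359, q = Δφ/Δψ = 0.5206 → d_rh = R√(Δφ²+q²Δλ²) = 2341.1 nmi
Excess = (2341.1 − 2247.9) / 2247.9 = 93.2 / 2247.9 = 4.146% ≈ 4.1%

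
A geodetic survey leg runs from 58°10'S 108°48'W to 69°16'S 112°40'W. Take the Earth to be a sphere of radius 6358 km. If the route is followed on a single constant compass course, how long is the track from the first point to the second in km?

1246 km

Rhumb course C = atan2(Δλ, Δψ) with Δψ = ln[tan(π/4+φ₂/2)/tan(π/4+φ₁/2)] = -0.4440, Δλ = -0.0675 → C = 188.64°
d = R·|Δφ| / |cos C| = 6358·0.19373 / 0.98864 = 1246 km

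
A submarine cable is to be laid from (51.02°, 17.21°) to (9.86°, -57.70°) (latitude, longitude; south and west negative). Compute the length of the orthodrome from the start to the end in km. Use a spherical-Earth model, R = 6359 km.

8088 km

cos σ = sin φ₁ sin φ₂ + cos φ₁ cos φ₂ cos Δλ
      = sin(51.02°)sin(9.86°) + cos(51.02°)cos(9.86°)cos(-74.91°) = 0.2945
σ = 72.875° → d = Rσ = 6359·1.27190 = 8088 km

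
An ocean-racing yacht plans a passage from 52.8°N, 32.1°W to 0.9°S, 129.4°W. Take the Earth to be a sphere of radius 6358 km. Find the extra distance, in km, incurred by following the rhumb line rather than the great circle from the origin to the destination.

Great circle: cos σ = sin φ₁ sin φ₂ + cos φ₁ cos φ₂ cos Δλ,  σ = 1.6602 rad → d_gc = 10555.8 km
Rhumb line: Δψ = -1.1048, q = Δφ/Δψ = 0.8484, d_rh = R√(Δφ²+q²Δλ²) = 10927.7 km
Excess = 10927.7 − 10555.8 = 371.9 ≈ 372 km

372 km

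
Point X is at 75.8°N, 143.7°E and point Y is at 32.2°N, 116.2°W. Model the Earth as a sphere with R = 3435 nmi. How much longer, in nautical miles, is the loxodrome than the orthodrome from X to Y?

Great circle: cos σ = sin φ₁ sin φ₂ + cos φ₁ cos φ₂ cos Δλ,  σ = 1.0699 rad → d_gc = 3675.2 nmi
Rhumb line: Δψ = -1.4888, q = Δφ/Δψ = 0.5111, d_rh = R√(Δφ²+q²Δλ²) = 4030.0 nmi
Excess = 4030.0 − 3675.2 = 354.8 ≈ 355 nmi

355 nmi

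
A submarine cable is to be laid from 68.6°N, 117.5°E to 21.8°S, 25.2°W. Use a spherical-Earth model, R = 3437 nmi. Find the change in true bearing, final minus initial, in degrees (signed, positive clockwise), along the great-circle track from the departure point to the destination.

Initial bearing θ₁ = atan2(sin Δλ cos φ₂, cos φ₁ sin φ₂ − sin φ₁ cos φ₂ cos Δλ) = 314.46°
Final bearing θ₂ = (initial bearing from the destination back to the start) + 180° = 196.29°
Δθ = θ₂ − θ₁ = -118.2°

-118.2°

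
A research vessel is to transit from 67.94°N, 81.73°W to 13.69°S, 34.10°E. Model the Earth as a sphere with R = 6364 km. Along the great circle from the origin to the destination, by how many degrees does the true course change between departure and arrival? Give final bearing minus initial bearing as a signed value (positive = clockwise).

+87.7°

Initial bearing θ₁ = atan2(sin Δλ cos φ₂, cos φ₁ sin φ₂ − sin φ₁ cos φ₂ cos Δλ) = 70.86°
Final bearing θ₂ = (initial bearing from the destination back to the start) + 180° = 158.58°
Δθ = θ₂ − θ₁ = +87.7°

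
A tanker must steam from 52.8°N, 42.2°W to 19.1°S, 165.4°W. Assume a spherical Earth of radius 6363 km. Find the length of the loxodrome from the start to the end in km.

14428 km

Δψ = ln[tan(π/4+φ₂/2)/tan(π/4+φ₁/2)] = -1.4288;  Δφ = -1.2549 rad,  Δλ = -2.1502 rad
q = Δφ/Δψ = 0.8783
d = R·√(Δφ² + q²Δλ²) = 6363·2.26749 = 14428 km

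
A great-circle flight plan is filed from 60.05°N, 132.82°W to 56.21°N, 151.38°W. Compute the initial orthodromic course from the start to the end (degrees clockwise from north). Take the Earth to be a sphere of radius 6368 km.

θ = atan2( sin Δλ·cos φ₂ ,  cos φ₁ sin φ₂ − sin φ₁ cos φ₂ cos Δλ )
  = atan2(-0.1770, -0.0419) = 256.68°

256.7°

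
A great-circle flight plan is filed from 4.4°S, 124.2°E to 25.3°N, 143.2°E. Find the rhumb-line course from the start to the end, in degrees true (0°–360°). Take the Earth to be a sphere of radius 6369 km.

Meridional parts: M(φ₁)=-0.0769, M(φ₂)=+0.4567 → ΔM = +0.5335;  Δλ = +0.3316 rad
tan C = Δλ / ΔM = +0.6215 → C = 31.86°

31.9°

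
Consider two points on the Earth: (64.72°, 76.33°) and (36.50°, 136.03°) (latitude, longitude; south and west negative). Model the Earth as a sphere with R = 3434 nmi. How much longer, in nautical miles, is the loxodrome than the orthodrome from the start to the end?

78 nmi

Great circle: cos σ = sin φ₁ sin φ₂ + cos φ₁ cos φ₂ cos Δλ,  σ = 0.7798 rad → d_gc = 2677.8 nmi
Rhumb line: Δψ = -0.8099, q = Δφ/Δψ = 0.6082, d_rh = R√(Δφ²+q²Δλ²) = 2756.1 nmi
Excess = 2756.1 − 2677.8 = 78.3 ≈ 78 nmi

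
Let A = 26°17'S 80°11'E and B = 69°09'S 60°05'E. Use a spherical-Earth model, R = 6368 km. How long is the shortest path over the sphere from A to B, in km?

4944 km

cos σ = sin φ₁ sin φ₂ + cos φ₁ cos φ₂ cos Δλ
      = sin(-26.28°)sin(-69.15°) + cos(-26.28°)cos(-69.15°)cos(-20.10°) = 0.7135
σ = 44.479° → d = Rσ = 6368·0.77631 = 4944 km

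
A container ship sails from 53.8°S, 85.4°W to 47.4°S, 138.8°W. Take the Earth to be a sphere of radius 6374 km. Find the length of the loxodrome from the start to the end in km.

Δψ = ln[tan(π/4+φ₂/2)/tan(π/4+φ₁/2)] = +0.1763;  Δφ = +0.1117 rad,  Δλ = -0.9320 rad
q = Δφ/Δψ = 0.6334
d = R·√(Δφ² + q²Δλ²) = 6374·0.60083 = 3830 km

3830 km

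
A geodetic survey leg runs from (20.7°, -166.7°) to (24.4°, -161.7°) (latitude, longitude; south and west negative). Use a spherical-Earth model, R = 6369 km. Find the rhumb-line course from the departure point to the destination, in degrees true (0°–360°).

51.3°

Meridional parts: M(φ₁)=+0.3694, M(φ₂)=+0.4393 → ΔM = +0.0699;  Δλ = +0.0873 rad
tan C = Δλ / ΔM = +1.2477 → C = 51.29°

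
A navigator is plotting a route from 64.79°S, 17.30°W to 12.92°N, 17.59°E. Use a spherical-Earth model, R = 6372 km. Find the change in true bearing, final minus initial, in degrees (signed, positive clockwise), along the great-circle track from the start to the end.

At departure: θ₁ = atan2(sin Δλ cos φ₂, cos φ₁ sin φ₂ − sin φ₁ cos φ₂ cos Δλ) = 34.26°
At arrival: θ₂ = atan2(sin Δλ cos φ₁, −cos φ₂ sin φ₁ + sin φ₂ cos φ₁ cos Δλ) = 14.24°
Δθ = θ₂ − θ₁ = -20.0°

-20.0°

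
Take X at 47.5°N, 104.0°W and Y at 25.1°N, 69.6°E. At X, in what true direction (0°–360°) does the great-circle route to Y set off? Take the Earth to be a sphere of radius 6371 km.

6.1°

N = sin Δλ·cos φ₂ = +0.1009;  D = cos φ₁ sin φ₂ − sin φ₁ cos φ₂ cos Δλ = +0.9501
initial course = atan2(N, D) = 6.06°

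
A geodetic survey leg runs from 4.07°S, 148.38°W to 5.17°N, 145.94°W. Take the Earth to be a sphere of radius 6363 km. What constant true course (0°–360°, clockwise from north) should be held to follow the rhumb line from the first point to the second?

14.8°

Meridional parts: M(φ₁)=-0.0711, M(φ₂)=+0.0904 → ΔM = +0.1615;  Δλ = +0.0426 rad
tan C = Δλ / ΔM = +0.2638 → C = 14.78°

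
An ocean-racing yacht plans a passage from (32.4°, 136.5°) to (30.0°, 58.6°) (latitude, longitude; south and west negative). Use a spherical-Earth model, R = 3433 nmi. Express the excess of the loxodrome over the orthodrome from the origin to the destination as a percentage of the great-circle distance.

2.4%

Great circle: σ = 1.1360 rad → d_gc = Rσ = 3900.0 nmi
Rhumb: Δφ = -0.0419, Δλ = -1.3596, Δψ = -0.0490, q = Δφ/Δψ = 0.8553 → d_rh = R√(Δφ²+q²Δλ²) = 3994.5 nmi
Excess = (3994.5 − 3900.0) / 3900.0 = 94.5 / 3900.0 = 2.42% ≈ 2.4%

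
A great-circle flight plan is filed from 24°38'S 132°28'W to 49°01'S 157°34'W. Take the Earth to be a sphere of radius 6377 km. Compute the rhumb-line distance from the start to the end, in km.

Δψ = ln[tan(π/4+φ₂/2)/tan(π/4+φ₁/2)] = -0.5404;  Δφ = -0.4256 rad,  Δλ = -0.4381 rad
q = Δφ/Δψ = 0.7875
d = R·√(Δφ² + q²Δλ²) = 6377·0.54783 = 3493 km

3493 km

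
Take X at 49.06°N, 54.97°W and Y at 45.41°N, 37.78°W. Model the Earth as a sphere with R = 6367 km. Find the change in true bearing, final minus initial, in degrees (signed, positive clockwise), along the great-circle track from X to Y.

+12.7°

Initial bearing θ₁ = atan2(sin Δλ cos φ₂, cos φ₁ sin φ₂ − sin φ₁ cos φ₂ cos Δλ) = 100.90°
Final bearing θ₂ = (initial bearing from the destination back to the start) + 180° = 113.57°
Δθ = θ₂ − θ₁ = +12.7°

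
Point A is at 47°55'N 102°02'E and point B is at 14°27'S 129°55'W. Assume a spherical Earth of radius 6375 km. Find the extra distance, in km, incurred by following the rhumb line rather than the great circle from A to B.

574 km

Great circle: cos σ = sin φ₁ sin φ₂ + cos φ₁ cos φ₂ cos Δλ,  σ = 2.1959 rad → d_gc = 13999.1 km
Rhumb line: Δψ = -1.2102, q = Δφ/Δψ = 0.8994, d_rh = R√(Δφ²+q²Δλ²) = 14572.8 km
Excess = 14572.8 − 13999.1 = 573.7 ≈ 574 km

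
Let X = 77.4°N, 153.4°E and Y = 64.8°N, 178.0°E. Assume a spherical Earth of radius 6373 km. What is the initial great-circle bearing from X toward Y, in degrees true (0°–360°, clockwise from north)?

135.5°

θ = atan2( sin Δλ·cos φ₂ ,  cos φ₁ sin φ₂ − sin φ₁ cos φ₂ cos Δλ )
  = atan2(+0.1772, -0.1804) = 135.51°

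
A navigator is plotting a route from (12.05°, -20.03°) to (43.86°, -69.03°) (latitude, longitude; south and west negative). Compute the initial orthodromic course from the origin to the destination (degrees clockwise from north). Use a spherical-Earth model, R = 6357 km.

N = sin Δλ·cos φ₂ = -0.5442;  D = cos φ₁ sin φ₂ − sin φ₁ cos φ₂ cos Δλ = +0.5789
initial course = atan2(N, D) = 316.77°

316.8°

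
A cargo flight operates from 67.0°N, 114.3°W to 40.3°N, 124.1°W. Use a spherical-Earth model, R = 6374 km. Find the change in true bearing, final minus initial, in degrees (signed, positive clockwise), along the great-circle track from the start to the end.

-8.1°

At departure: θ₁ = atan2(sin Δλ cos φ₂, cos φ₁ sin φ₂ − sin φ₁ cos φ₂ cos Δλ) = 196.47°
At arrival: θ₂ = atan2(sin Δλ cos φ₁, −cos φ₂ sin φ₁ + sin φ₂ cos φ₁ cos Δλ) = 188.35°
Δθ = θ₂ − θ₁ = -8.1°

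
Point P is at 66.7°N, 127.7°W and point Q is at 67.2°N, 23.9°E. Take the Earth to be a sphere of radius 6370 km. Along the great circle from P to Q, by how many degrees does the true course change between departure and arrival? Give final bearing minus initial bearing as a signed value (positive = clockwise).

+149.2°

At departure: θ₁ = atan2(sin Δλ cos φ₂, cos φ₁ sin φ₂ − sin φ₁ cos φ₂ cos Δλ) = 15.21°
At arrival: θ₂ = atan2(sin Δλ cos φ₁, −cos φ₂ sin φ₁ + sin φ₂ cos φ₁ cos Δλ) = 164.46°
Δθ = θ₂ − θ₁ = +149.2°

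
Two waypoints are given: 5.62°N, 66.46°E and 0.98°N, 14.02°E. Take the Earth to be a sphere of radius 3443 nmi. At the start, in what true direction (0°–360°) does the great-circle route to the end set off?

266.9°

θ = atan2( sin Δλ·cos φ₂ ,  cos φ₁ sin φ₂ − sin φ₁ cos φ₂ cos Δλ )
  = atan2(-0.7926, -0.0427) = 266.92°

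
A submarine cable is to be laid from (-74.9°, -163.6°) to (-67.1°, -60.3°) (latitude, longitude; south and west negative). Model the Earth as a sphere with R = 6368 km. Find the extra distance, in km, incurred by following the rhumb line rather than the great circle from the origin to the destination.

Great circle: cos σ = sin φ₁ sin φ₂ + cos φ₁ cos φ₂ cos Δλ,  σ = 0.5235 rad → d_gc = 3333.84 km
Rhumb line: Δψ = +0.4241, q = Δφ/Δψ = 0.3210, d_rh = R√(Δφ²+q²Δλ²) = 3786.26 km
Excess = 3786.26 − 3333.84 = 452.42 ≈ 452 km

452 km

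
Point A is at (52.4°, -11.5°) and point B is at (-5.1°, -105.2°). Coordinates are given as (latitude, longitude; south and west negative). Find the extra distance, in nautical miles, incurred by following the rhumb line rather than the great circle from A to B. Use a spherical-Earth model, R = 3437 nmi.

163 nmi

Great circle: cos σ = sin φ₁ sin φ₂ + cos φ₁ cos φ₂ cos Δλ,  σ = 1.6807 rad → d_gc = 5776.4 nmi
Rhumb line: Δψ = -1.1667, q = Δφ/Δψ = 0.8602, d_rh = R√(Δφ²+q²Δλ²) = 5939.2 nmi
Excess = 5939.2 − 5776.4 = 162.8 ≈ 163 nmi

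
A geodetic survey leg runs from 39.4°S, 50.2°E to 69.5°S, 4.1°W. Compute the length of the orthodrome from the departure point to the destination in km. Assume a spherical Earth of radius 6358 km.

cos σ = sin φ₁ sin φ₂ + cos φ₁ cos φ₂ cos Δλ
      = sin(-39.40°)sin(-69.50°) + cos(-39.40°)cos(-69.50°)cos(-54.30°) = 0.7525
σ = 41.197° → d = Rσ = 6358·0.71902 = 4572 km

4572 km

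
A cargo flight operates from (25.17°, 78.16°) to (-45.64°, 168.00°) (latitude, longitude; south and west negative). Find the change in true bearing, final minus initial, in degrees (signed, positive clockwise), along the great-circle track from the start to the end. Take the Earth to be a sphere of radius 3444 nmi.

At departure: θ₁ = atan2(sin Δλ cos φ₂, cos φ₁ sin φ₂ − sin φ₁ cos φ₂ cos Δλ) = 132.82°
At arrival: θ₂ = atan2(sin Δλ cos φ₁, −cos φ₂ sin φ₁ + sin φ₂ cos φ₁ cos Δλ) = 108.29°
Δθ = θ₂ − θ₁ = -24.5°

-24.5°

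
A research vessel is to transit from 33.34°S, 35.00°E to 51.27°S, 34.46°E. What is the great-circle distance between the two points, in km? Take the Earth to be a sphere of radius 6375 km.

1995 km

cos σ = sin φ₁ sin φ₂ + cos φ₁ cos φ₂ cos Δλ
      = sin(-33.34°)sin(-51.27°) + cos(-33.34°)cos(-51.27°)cos(-0.54°) = 0.9514
σ = 17.934° → d = Rσ = 6375·0.31301 = 1995 km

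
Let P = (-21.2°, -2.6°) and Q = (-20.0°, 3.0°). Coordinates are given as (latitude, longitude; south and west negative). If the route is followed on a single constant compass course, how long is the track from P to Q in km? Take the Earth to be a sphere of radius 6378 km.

Δψ = ln[tan(π/4+φ₂/2)/tan(π/4+φ₁/2)] = +0.0224;  Δφ = +0.0209 rad,  Δλ = +0.0977 rad
q = Δφ/Δψ = 0.9360
d = R·√(Δφ² + q²Δλ²) = 6378·0.09385 = 599 km

599 km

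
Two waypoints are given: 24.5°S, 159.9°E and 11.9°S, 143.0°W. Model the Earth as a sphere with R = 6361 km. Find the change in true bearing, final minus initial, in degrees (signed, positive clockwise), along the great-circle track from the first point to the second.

Initial bearing θ₁ = atan2(sin Δλ cos φ₂, cos φ₁ sin φ₂ − sin φ₁ cos φ₂ cos Δλ) = 87.72°
Final bearing θ₂ = (initial bearing from the destination back to the start) + 180° = 68.31°
Δθ = θ₂ − θ₁ = -19.4°

-19.4°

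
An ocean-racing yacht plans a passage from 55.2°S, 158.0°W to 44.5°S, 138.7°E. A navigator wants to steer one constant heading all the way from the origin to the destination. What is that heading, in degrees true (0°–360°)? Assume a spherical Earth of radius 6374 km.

284.8°

Δψ = ln[tan(π/4+φ₂/2)/tan(π/4+φ₁/2)] = +0.2912
Δλ = -1.1048 rad (taken the short way round)
course = atan2(Δλ, Δψ) = 284.77°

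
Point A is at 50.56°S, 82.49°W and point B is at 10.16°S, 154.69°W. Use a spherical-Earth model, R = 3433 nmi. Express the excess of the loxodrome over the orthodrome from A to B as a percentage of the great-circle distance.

Great circle: σ = 1.2373 rad → d_gc = Rσ = 4247.5 nmi
Rhumb: Δφ = +0.7051, Δλ = -1.2601, Δψ = +0.8477, q = Δφ/Δψ = 0.8318 → d_rh = R√(Δφ²+q²Δλ²) = 4336.7 nmi
Excess = (4336.7 − 4247.5) / 4247.5 = 89.2 / 4247.5 = 2.10% ≈ 2.1%

2.1%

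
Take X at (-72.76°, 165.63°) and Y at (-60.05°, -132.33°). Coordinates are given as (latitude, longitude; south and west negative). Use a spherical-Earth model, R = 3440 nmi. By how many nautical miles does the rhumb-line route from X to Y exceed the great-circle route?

67 nmi

Great circle: cos σ = sin φ₁ sin φ₂ + cos φ₁ cos φ₂ cos Δλ,  σ = 0.4581 rad → d_gc = 1575.8 nmi
Rhumb line: Δψ = +0.5679, q = Δφ/Δψ = 0.3906, d_rh = R√(Δφ²+q²Δλ²) = 1643.1 nmi
Excess = 1643.1 − 1575.8 = 67.3 ≈ 67 nmi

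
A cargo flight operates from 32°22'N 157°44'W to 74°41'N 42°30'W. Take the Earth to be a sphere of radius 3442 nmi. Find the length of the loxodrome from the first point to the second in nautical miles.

4431 nmi

Δψ = ln[tan(π/4+φ₂/2)/tan(π/4+φ₁/2)] = +1.4089;  Δφ = +0.7386 rad,  Δλ = +2.0112 rad
q = Δφ/Δψ = 0.5242
d = R·√(Δφ² + q²Δλ²) = 3442·1.28728 = 4431 nmi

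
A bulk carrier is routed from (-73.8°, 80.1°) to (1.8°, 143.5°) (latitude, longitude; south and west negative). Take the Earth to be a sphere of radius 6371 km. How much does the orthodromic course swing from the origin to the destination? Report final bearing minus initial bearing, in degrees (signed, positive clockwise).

-49.4°

Initial bearing θ₁ = atan2(sin Δλ cos φ₂, cos φ₁ sin φ₂ − sin φ₁ cos φ₂ cos Δλ) = 63.86°
Final bearing θ₂ = (initial bearing from the destination back to the start) + 180° = 14.51°
Δθ = θ₂ − θ₁ = -49.4°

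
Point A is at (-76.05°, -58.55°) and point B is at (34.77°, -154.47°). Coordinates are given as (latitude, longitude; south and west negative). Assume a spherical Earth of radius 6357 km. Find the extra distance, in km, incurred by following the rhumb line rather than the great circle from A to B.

525 km

Great circle: cos σ = sin φ₁ sin φ₂ + cos φ₁ cos φ₂ cos Δλ,  σ = 2.1820 rad → d_gc = 13871.2 km
Rhumb line: Δψ = +2.7489, q = Δφ/Δψ = 0.7036, d_rh = R√(Δφ²+q²Δλ²) = 14396.3 km
Excess = 14396.3 − 13871.2 = 525.1 ≈ 525 km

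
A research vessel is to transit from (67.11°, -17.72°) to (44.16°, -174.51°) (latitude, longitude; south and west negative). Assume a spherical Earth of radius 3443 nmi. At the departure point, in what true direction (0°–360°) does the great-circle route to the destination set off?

342.2°

N = sin Δλ·cos φ₂ = -0.2827;  D = cos φ₁ sin φ₂ − sin φ₁ cos φ₂ cos Δλ = +0.8784
initial course = atan2(N, D) = 342.16°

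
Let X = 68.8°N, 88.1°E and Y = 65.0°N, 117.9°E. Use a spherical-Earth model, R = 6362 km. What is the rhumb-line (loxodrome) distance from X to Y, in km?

Δψ = ln[tan(π/4+φ₂/2)/tan(π/4+φ₁/2)] = -0.1694;  Δφ = -0.0663 rad,  Δλ = +0.5201 rad
q = Δφ/Δψ = 0.3915
d = R·√(Δφ² + q²Δλ²) = 6362·0.21414 = 1362 km

1362 km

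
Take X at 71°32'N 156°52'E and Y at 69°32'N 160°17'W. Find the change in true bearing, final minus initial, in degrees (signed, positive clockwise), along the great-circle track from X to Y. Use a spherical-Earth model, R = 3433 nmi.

+40.6°

At departure: θ₁ = atan2(sin Δλ cos φ₂, cos φ₁ sin φ₂ − sin φ₁ cos φ₂ cos Δλ) = 77.30°
At arrival: θ₂ = atan2(sin Δλ cos φ₁, −cos φ₂ sin φ₁ + sin φ₂ cos φ₁ cos Δλ) = 117.91°
Δθ = θ₂ − θ₁ = +40.6°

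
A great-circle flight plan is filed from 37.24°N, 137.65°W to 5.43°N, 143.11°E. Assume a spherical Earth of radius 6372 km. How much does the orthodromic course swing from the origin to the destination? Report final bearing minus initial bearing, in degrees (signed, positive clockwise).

-34.8°

At departure: θ₁ = atan2(sin Δλ cos φ₂, cos φ₁ sin φ₂ − sin φ₁ cos φ₂ cos Δλ) = 267.83°
At arrival: θ₂ = atan2(sin Δλ cos φ₁, −cos φ₂ sin φ₁ + sin φ₂ cos φ₁ cos Δλ) = 233.05°
Δθ = θ₂ − θ₁ = -34.8°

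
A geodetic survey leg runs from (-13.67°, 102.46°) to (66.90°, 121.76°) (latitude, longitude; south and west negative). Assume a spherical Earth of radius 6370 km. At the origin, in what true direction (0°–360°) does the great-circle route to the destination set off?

N = sin Δλ·cos φ₂ = +0.1297;  D = cos φ₁ sin φ₂ − sin φ₁ cos φ₂ cos Δλ = +0.9813
initial course = atan2(N, D) = 7.53°

7.5°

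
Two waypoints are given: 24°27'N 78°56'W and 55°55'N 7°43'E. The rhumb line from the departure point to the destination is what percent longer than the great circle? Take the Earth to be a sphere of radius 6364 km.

Great circle: σ = 1.1890 rad → d_gc = Rσ = 7566.64 km
Rhumb: Δφ = +0.5492, Δλ = +1.5123, Δψ = +0.7421, q = Δφ/Δψ = 0.7400 → d_rh = R√(Δφ²+q²Δλ²) = 7933.58 km
Excess = (7933.58 − 7566.64) / 7566.64 = 366.94 / 7566.64 = 4.849% ≈ 4.8%

4.8%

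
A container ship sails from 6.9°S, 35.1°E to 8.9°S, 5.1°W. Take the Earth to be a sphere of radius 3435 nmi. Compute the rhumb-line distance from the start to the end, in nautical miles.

2390 nmi

Rhumb course C = atan2(Δλ, Δψ) with Δψ = ln[tan(π/4+φ₂/2)/tan(π/4+φ₁/2)] = -0.0352, Δλ = -0.7016 → C = 267.12°
d = R·|Δφ| / |cos C| = 3435·0.03491 / 0.05017 = 2390 nmi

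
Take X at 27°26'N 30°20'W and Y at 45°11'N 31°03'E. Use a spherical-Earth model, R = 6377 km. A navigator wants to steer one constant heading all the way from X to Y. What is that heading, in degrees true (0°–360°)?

70.1°

Δψ = ln[tan(π/4+φ₂/2)/tan(π/4+φ₁/2)] = +0.3877
Δλ = +1.0713 rad (taken the short way round)
course = atan2(Δλ, Δψ) = 70.11°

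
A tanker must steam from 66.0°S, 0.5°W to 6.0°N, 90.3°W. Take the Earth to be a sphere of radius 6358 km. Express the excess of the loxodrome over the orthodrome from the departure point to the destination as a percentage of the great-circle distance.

Great circle: σ = 1.6650 rad → d_gc = Rσ = 10586.2 km
Rhumb: Δφ = +1.2566, Δλ = -1.5673, Δψ = +1.6535, q = Δφ/Δψ = 0.7600 → d_rh = R√(Δφ²+q²Δλ²) = 11008.7 km
Excess = (11008.7 − 10586.2) / 10586.2 = 422.5 / 10586.2 = 3.99% ≈ 4.0%

4.0%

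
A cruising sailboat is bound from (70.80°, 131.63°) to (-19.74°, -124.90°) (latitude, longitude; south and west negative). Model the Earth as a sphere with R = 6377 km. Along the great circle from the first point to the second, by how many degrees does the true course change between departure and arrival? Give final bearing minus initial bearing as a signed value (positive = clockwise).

+75.7°

At departure: θ₁ = atan2(sin Δλ cos φ₂, cos φ₁ sin φ₂ − sin φ₁ cos φ₂ cos Δλ) = 84.01°
At arrival: θ₂ = atan2(sin Δλ cos φ₁, −cos φ₂ sin φ₁ + sin φ₂ cos φ₁ cos Δλ) = 159.67°
Δθ = θ₂ − θ₁ = +75.7°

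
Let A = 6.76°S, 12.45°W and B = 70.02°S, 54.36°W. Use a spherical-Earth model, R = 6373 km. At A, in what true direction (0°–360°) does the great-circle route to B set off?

194.2°

θ = atan2( sin Δλ·cos φ₂ ,  cos φ₁ sin φ₂ − sin φ₁ cos φ₂ cos Δλ )
  = atan2(-0.2282, -0.9033) = 194.18°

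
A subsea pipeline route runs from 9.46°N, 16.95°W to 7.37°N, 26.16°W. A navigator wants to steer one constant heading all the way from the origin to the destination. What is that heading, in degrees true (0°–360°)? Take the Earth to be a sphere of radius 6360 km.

Δψ = ln[tan(π/4+φ₂/2)/tan(π/4+φ₁/2)] = -0.0369
Δλ = -0.1607 rad (taken the short way round)
course = atan2(Δλ, Δψ) = 257.08°

257.1°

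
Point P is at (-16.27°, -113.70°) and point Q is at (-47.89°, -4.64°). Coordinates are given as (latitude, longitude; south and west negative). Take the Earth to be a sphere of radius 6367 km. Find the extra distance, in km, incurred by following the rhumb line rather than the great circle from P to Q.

613 km

Great circle: cos σ = sin φ₁ sin φ₂ + cos φ₁ cos φ₂ cos Δλ,  σ = 1.5732 rad → d_gc = 10016.3 km
Rhumb line: Δψ = -0.6667, q = Δφ/Δψ = 0.8277, d_rh = R√(Δφ²+q²Δλ²) = 10629.0 km
Excess = 10629.0 − 10016.3 = 612.7 ≈ 613 km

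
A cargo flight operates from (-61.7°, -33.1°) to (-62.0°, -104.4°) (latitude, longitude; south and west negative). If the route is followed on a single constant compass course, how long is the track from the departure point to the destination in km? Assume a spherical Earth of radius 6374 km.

3742 km

Δψ = ln[tan(π/4+φ₂/2)/tan(π/4+φ₁/2)] = -0.0111;  Δφ = -0.0052 rad,  Δλ = -1.2444 rad
q = Δφ/Δψ = 0.4718
d = R·√(Δφ² + q²Δλ²) = 6374·0.58711 = 3742 km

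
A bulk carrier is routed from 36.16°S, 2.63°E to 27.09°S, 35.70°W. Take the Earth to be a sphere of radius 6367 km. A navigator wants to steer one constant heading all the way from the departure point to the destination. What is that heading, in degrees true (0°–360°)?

285.6°

Meridional parts: M(φ₁)=-0.6777, M(φ₂)=-0.4915 → ΔM = +0.1863;  Δλ = -0.6690 rad
tan C = Δλ / ΔM = -3.5918 → C = 285.56°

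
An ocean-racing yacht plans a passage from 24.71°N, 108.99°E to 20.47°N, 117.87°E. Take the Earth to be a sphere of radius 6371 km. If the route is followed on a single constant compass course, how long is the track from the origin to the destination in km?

Rhumb course C = atan2(Δλ, Δψ) with Δψ = ln[tan(π/4+φ₂/2)/tan(π/4+φ₁/2)] = -0.0802, Δλ = +0.1550 → C = 117.35°
d = R·|Δφ| / |cos C| = 6371·0.07400 / 0.45947 = 1026 km

1026 km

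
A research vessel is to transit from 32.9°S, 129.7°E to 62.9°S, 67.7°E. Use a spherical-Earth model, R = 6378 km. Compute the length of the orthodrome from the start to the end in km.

Haversine: a = sin²(Δφ/2)+cos φ₁ cos φ₂ sin²(Δλ/2) = 0.16845;  σ = 2·atan2(√a,√(1−a))
σ = 48.463° → d = Rσ = 6378·0.84584 = 5395 km

5395 km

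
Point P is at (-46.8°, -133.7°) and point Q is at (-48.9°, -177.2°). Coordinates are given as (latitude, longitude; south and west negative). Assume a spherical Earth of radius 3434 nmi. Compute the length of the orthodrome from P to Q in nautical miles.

cos σ = sin φ₁ sin φ₂ + cos φ₁ cos φ₂ cos Δλ
      = sin(-46.80°)sin(-48.90°) + cos(-46.80°)cos(-48.90°)cos(-43.50°) = 0.8757
σ = 28.867° → d = Rσ = 3434·0.50382 = 1730 nmi

1730 nmi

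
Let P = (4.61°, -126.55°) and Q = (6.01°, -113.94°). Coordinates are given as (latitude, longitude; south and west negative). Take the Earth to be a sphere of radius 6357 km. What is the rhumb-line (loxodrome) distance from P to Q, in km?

1402 km

Rhumb course C = atan2(Δλ, Δψ) with Δψ = ln[tan(π/4+φ₂/2)/tan(π/4+φ₁/2)] = +0.0245, Δλ = +0.2201 → C = 83.64°
d = R·|Δφ| / |cos C| = 6357·0.02443 / 0.11082 = 1402 km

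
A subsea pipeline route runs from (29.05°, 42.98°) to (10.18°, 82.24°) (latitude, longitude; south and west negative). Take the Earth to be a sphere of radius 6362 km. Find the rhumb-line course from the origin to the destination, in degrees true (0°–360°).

117.2°

Δψ = ln[tan(π/4+φ₂/2)/tan(π/4+φ₁/2)] = -0.3516
Δλ = +0.6852 rad (taken the short way round)
course = atan2(Δλ, Δψ) = 117.17°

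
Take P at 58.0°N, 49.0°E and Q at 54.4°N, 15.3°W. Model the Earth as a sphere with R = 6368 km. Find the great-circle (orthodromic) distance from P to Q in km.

3843 km

cos σ = sin φ₁ sin φ₂ + cos φ₁ cos φ₂ cos Δλ
      = sin(58.00°)sin(54.40°) + cos(58.00°)cos(54.40°)cos(-64.30°) = 0.8233
σ = 34.581° → d = Rσ = 6368·0.60356 = 3843 km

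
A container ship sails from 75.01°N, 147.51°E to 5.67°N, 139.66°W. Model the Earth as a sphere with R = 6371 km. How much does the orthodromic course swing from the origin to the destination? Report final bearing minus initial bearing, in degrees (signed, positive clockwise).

+60.3°

Initial bearing θ₁ = atan2(sin Δλ cos φ₂, cos φ₁ sin φ₂ − sin φ₁ cos φ₂ cos Δλ) = 105.19°
Final bearing θ₂ = (initial bearing from the destination back to the start) + 180° = 165.47°
Δθ = θ₂ − θ₁ = +60.3°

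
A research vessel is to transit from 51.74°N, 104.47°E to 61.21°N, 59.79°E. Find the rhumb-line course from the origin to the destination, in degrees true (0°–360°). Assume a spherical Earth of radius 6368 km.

291.1°

Δψ = ln[tan(π/4+φ₂/2)/tan(π/4+φ₁/2)] = +0.3012
Δλ = -0.7798 rad (taken the short way round)
course = atan2(Δλ, Δψ) = 291.12°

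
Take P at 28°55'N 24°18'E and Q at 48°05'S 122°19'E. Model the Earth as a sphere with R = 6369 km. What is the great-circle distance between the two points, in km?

Haversine: a = sin²(Δφ/2)+cos φ₁ cos φ₂ sin²(Δλ/2) = 0.72068;  σ = 2·atan2(√a,√(1−a))
σ = 116.191° → d = Rσ = 6369·2.02791 = 12916 km

12916 km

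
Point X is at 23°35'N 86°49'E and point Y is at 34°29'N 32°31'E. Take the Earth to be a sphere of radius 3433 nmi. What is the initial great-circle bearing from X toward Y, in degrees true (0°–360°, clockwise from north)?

θ = atan2( sin Δλ·cos φ₂ ,  cos φ₁ sin φ₂ − sin φ₁ cos φ₂ cos Δλ )
  = atan2(-0.6694, +0.3264) = 296.00°

296.0°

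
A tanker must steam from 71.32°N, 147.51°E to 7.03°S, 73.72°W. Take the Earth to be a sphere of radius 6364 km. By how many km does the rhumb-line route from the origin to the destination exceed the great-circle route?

1667 km

Great circle: cos σ = sin φ₁ sin φ₂ + cos φ₁ cos φ₂ cos Δλ,  σ = 1.9337 rad → d_gc = 12306.2 km
Rhumb line: Δψ = -1.9280, q = Δφ/Δψ = 0.7093, d_rh = R√(Δφ²+q²Δλ²) = 13973.1 km
Excess = 13973.1 − 12306.2 = 1666.9 ≈ 1667 km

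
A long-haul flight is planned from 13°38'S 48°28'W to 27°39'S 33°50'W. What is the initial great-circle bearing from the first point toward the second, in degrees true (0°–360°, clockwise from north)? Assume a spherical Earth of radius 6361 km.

138.1°

N = sin Δλ·cos φ₂ = +0.2238;  D = cos φ₁ sin φ₂ − sin φ₁ cos φ₂ cos Δλ = -0.2490
initial course = atan2(N, D) = 138.05°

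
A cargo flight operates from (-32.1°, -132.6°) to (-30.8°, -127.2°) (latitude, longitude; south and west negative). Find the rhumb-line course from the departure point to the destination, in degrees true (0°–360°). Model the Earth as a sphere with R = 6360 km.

Δψ = ln[tan(π/4+φ₂/2)/tan(π/4+φ₁/2)] = +0.0266
Δλ = +0.0942 rad (taken the short way round)
course = atan2(Δλ, Δψ) = 74.24°

74.2°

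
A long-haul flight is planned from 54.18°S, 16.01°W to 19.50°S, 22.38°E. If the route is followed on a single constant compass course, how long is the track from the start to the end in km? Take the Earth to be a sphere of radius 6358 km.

5067 km

Δψ = ln[tan(π/4+φ₂/2)/tan(π/4+φ₁/2)] = +0.7824;  Δφ = +0.6053 rad,  Δλ = +0.6700 rad
q = Δφ/Δψ = 0.7736
d = R·√(Δφ² + q²Δλ²) = 6358·0.79689 = 5067 km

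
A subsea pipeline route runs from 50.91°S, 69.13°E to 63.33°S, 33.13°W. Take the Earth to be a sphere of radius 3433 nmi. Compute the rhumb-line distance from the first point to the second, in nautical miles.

Rhumb course C = atan2(Δλ, Δψ) with Δψ = ln[tan(π/4+φ₂/2)/tan(π/4+φ₁/2)] = -0.4039, Δλ = -1.7848 → C = 257.25°
d = R·|Δφ| / |cos C| = 3433·0.21677 / 0.22073 = 3371 nmi

3371 nmi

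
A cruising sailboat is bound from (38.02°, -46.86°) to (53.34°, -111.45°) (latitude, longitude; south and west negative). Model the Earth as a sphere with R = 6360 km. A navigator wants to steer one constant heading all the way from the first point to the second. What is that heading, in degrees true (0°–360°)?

Δψ = ln[tan(π/4+φ₂/2)/tan(π/4+φ₁/2)] = +0.3863
Δλ = -1.1273 rad (taken the short way round)
course = atan2(Δλ, Δψ) = 288.92°

288.9°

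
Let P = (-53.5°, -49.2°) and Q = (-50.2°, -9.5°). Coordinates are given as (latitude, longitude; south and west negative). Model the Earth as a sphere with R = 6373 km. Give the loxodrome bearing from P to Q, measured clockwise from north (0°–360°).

82.3°

Meridional parts: M(φ₁)=-1.1094, M(φ₂)=-1.0161 → ΔM = +0.0933;  Δλ = +0.6929 rad
tan C = Δλ / ΔM = +7.4270 → C = 82.33°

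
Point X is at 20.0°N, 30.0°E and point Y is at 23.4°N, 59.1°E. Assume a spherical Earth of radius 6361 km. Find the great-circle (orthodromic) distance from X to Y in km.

3020 km

cos σ = sin φ₁ sin φ₂ + cos φ₁ cos φ₂ cos Δλ
      = sin(20.00°)sin(23.40°) + cos(20.00°)cos(23.40°)cos(29.10°) = 0.8894
σ = 27.205° → d = Rσ = 6361·0.47481 = 3020 km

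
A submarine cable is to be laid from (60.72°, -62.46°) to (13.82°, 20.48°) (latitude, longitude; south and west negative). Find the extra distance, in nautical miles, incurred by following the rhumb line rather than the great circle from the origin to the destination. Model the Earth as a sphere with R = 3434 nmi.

Great circle: cos σ = sin φ₁ sin φ₂ + cos φ₁ cos φ₂ cos Δλ,  σ = 1.3008 rad → d_gc = 4467.0 nmi
Rhumb line: Δψ = -1.0988, q = Δφ/Δψ = 0.7450, d_rh = R√(Δφ²+q²Δλ²) = 4649.2 nmi
Excess = 4649.2 − 4467.0 = 182.2 ≈ 182 nmi

182 nmi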